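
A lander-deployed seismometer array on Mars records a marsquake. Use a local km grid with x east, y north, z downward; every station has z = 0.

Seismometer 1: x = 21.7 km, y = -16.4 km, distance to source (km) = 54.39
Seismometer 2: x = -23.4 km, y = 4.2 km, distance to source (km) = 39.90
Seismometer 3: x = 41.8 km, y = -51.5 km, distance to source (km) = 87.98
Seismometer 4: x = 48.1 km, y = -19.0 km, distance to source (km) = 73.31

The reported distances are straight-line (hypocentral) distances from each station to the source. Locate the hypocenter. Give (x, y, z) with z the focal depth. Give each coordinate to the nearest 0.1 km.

x ≈ -8.0 km, y ≈ 11.4 km, depth ≈ 36.1 km

Each station gives a sphere (x−x_i)² + (y−y_i)² + z² = d_i² (stations at z=0).
Subtracting the Seismometer 1 sphere from Seismometer 2 and Seismometer 3: z² cancels, leaving linear equations in x and y:
-90.2 x + 41.2 y = 1191.61
40.2 x − 70.2 y = -1122.57
Solving: x ≈ -7.999, y ≈ 11.410 km (keep extra digits for the depth step; rounded: -8.0, 11.4).
Then from the Seismometer 1 sphere: z² = 54.39² − (x − 21.7)² − (y + 16.4)² with x = -7.999, y = 11.410, so z ≈ 36.095 ≈ 36.1 km.
Check against Seismometer 4 (with the unrounded solution): distance 73.31 ≈ 73.31 km. ✓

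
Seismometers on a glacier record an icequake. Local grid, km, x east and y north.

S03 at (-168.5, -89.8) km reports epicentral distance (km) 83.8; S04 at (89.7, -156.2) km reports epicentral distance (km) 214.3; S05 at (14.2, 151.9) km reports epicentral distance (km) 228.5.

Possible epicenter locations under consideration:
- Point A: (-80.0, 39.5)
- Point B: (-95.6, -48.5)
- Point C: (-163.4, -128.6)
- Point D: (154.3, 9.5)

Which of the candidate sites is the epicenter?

For each candidate, compare |candidate − station| to the reported distance:
Point A: residuals S03 72.9, S04 44.7, S05 81.8 → max 81.8 km
Point B: residuals S03 0.0, S04 0.0, S05 0.0 → max 0.0 km
Point C: residuals S03 44.7, S04 40.3, S05 103.5 → max 103.5 km
Point D: residuals S03 253.9, S04 36.5, S05 28.7 → max 253.9 km
Only Point B has all residuals ≈ 0.

Point B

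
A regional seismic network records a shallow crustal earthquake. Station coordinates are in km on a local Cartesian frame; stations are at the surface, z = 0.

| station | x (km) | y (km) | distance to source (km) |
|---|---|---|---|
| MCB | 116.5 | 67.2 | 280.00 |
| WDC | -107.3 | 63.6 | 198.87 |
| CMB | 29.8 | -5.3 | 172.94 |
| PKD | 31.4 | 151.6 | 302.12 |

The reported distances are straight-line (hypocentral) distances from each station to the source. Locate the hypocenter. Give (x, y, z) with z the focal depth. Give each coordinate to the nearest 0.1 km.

x ≈ -79.2 km, y ≈ -121.3 km, depth ≈ 67.6 km

Each station gives a sphere (x−x_i)² + (y−y_i)² + z² = d_i² (stations at z=0).
Subtracting the MCB sphere from WDC and CMB: z² cancels, leaving linear equations in x and y:
-447.6 x − 7.2 y = 36320.88
-173.4 x − 145.0 y = 31319.80
Solving: x ≈ -79.195, y ≈ -121.293 km (keep extra digits for the depth step; rounded: -79.2, -121.3).
Then from the MCB sphere: z² = 280.00² − (x − 116.5)² − (y − 67.2)² with x = -79.195, y = -121.293, so z ≈ 67.630 ≈ 67.6 km.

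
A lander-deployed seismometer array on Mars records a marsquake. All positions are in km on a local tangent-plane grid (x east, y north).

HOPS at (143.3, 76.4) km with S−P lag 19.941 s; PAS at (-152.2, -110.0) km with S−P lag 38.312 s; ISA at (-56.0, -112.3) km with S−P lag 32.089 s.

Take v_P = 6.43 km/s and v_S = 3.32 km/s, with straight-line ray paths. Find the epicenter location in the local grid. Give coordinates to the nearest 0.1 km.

Distance from S−P lag: d = Δt · v_P v_S / (v_P − v_S) = Δt · (6.43·3.32)/(6.43−3.32) ≈ 6.8642·Δt.
So d_HOPS = 136.88, d_PAS = 262.98, d_ISA = 220.26 km.
Circle about each station: (x − 143.3)² + (y − 76.4)² = 136.88²; (x + 152.2)² + (y + 110.0)² = 262.98²; (x + 56.0)² + (y + 112.3)² = 220.26².
Subtracting the HOPS equation from the PAS and ISA equations removes the quadratic terms:
-591.0 x − 372.8 y = -41529.36
-398.6 x − 377.4 y = -40402.89
Solving the 2×2 system: x ≈ 8.2, y ≈ 98.4 km.
Check against HOPS (with the unrounded x, y): √((x − 143.3)²+(y − 76.4)²) = 136.87 ≈ 136.88 km. ✓

x ≈ 8.2 km, y ≈ 98.4 km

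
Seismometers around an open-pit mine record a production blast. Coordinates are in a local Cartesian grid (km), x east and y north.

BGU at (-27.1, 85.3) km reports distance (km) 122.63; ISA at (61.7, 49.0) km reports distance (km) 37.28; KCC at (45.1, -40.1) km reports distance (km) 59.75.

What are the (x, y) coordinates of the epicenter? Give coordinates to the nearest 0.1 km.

Circle about each station: (x + 27.1)² + (y − 85.3)² = 122.63²; (x − 61.7)² + (y − 49.0)² = 37.28²; (x − 45.1)² + (y + 40.1)² = 59.75².
Subtracting the BGU equation from the ISA and KCC equations removes the quadratic terms:
177.6 x − 72.6 y = 11845.71
144.4 x − 250.8 y = 7099.57
Solving the 2×2 system: x ≈ 72.1, y ≈ 13.2 km.

x ≈ 72.1 km, y ≈ 13.2 km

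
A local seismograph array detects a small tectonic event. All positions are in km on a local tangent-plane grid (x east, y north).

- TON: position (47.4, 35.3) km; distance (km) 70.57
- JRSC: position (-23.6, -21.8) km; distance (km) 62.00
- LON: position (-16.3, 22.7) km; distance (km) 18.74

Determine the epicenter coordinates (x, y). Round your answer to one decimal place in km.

Circle about each station: (x − 47.4)² + (y − 35.3)² = 70.57²; (x + 23.6)² + (y + 21.8)² = 62.00²; (x + 16.3)² + (y − 22.7)² = 18.74².
Subtracting the TON equation from the JRSC and LON equations removes the quadratic terms:
-142.0 x − 114.2 y = -1324.53
-127.4 x − 25.2 y = 1917.07
Solving the 2×2 system: x ≈ -23.0, y ≈ 40.2 km.

(-23.0, 40.2)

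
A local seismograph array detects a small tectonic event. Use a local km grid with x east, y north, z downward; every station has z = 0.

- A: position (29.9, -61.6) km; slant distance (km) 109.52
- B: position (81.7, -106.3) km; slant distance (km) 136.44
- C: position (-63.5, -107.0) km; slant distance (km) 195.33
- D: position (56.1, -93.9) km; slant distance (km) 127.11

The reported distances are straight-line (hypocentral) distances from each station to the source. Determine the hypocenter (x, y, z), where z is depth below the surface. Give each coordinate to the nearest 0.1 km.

Each station gives a sphere (x−x_i)² + (y−y_i)² + z² = d_i² (stations at z=0).
Subtracting the A sphere from B and C: z² cancels, leaving linear equations in x and y:
103.6 x − 89.4 y = 6664.77
-186.8 x − 90.8 y = -15366.50
Solving: x ≈ 75.801, y ≈ 13.291 km (keep extra digits for the depth step; rounded: 75.8, 13.3).
Then from the A sphere: z² = 109.52² − (x − 29.9)² − (y + 61.6)² with x = 75.801, y = 13.291, so z ≈ 65.415 ≈ 65.4 km.

x ≈ 75.8 km, y ≈ 13.3 km, depth ≈ 65.4 km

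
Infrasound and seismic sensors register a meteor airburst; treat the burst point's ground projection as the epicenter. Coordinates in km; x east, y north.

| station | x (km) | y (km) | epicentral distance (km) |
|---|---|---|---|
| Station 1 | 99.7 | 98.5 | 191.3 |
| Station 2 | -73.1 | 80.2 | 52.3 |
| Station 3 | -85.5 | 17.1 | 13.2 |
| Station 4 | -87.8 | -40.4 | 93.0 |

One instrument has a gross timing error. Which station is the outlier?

Solve using three stations at a time. Using Station 1, Station 2, Station 3 (subtract circle equations pairwise → linear system) gives (x, y) ≈ (-78.2, 28.1).
Distances from that point to each station vs reported:
  Station 1: calculated 191.3 vs reported 191.3 → residual 0.0 km
  Station 2: calculated 52.3 vs reported 52.3 → residual 0.0 km
  Station 3: calculated 13.2 vs reported 13.2 → residual 0.0 km
  Station 4: calculated 69.2 vs reported 93.0 → residual 23.8 km
Station 1, Station 2, Station 3 are mutually consistent (residuals ≈ 0); Station 4 is off by 23.8 km.

Station 4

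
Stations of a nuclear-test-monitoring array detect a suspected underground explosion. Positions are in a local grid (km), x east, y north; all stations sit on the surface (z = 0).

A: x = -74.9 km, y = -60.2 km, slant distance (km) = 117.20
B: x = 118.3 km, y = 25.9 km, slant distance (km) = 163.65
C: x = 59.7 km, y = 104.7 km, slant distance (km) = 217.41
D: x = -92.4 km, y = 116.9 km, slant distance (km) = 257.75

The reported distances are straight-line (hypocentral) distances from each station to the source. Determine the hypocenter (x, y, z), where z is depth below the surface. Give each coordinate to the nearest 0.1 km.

Each station gives a sphere (x−x_i)² + (y−y_i)² + z² = d_i² (stations at z=0).
Subtracting the A sphere from B and C: z² cancels, leaving linear equations in x and y:
386.4 x + 172.2 y = -7613.83
269.2 x + 329.8 y = -28239.14
Solving: x ≈ 29.006, y ≈ -109.301 km (keep extra digits for the depth step; rounded: 29.0, -109.3).
Then from the A sphere: z² = 117.20² − (x + 74.9)² − (y + 60.2)² with x = 29.006, y = -109.301, so z ≈ 22.989 ≈ 23.0 km.

(29.0, -109.3, 23.0)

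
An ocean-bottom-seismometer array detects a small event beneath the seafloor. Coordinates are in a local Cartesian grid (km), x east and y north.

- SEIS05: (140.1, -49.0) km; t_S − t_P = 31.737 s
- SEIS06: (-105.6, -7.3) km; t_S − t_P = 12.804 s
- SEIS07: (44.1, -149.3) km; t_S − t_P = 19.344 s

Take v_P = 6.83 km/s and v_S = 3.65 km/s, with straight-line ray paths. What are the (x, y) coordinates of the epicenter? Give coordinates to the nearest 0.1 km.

Distance from S−P lag: d = Δt · v_P v_S / (v_P − v_S) = Δt · (6.83·3.65)/(6.83−3.65) ≈ 7.8395·Δt.
So d_SEIS05 = 248.80, d_SEIS06 = 100.38, d_SEIS07 = 151.65 km.
Circle about each station: (x − 140.1)² + (y + 49.0)² = 248.80²; (x + 105.6)² + (y + 7.3)² = 100.38²; (x − 44.1)² + (y + 149.3)² = 151.65².
Subtracting the SEIS05 equation from the SEIS06 and SEIS07 equations removes the quadratic terms:
-491.4 x + 83.4 y = 41000.94
-192.0 x − 200.6 y = 41110.01
Solving the 2×2 system: x ≈ -101.7, y ≈ -107.6 km.

x ≈ -101.7 km, y ≈ -107.6 km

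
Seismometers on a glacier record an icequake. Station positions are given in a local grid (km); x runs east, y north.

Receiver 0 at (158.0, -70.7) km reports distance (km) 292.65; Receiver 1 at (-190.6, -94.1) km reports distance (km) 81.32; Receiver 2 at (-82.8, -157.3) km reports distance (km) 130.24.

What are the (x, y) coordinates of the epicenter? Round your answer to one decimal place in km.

(-132.7, -37.0)

Circle about each station: (x − 158.0)² + (y + 70.7)² = 292.65²; (x + 190.6)² + (y + 94.1)² = 81.32²; (x + 82.8)² + (y + 157.3)² = 130.24².
Subtracting the Receiver 0 equation from the Receiver 1 and Receiver 2 equations removes the quadratic terms:
-697.2 x − 46.8 y = 94251.76
-481.6 x − 173.2 y = 70318.20
Solving the 2×2 system: x ≈ -132.7, y ≈ -37.0 km.
Check against Receiver 0 (with the unrounded x, y): √((x − 158.0)²+(y + 70.7)²) = 292.65 ≈ 292.65 km. ✓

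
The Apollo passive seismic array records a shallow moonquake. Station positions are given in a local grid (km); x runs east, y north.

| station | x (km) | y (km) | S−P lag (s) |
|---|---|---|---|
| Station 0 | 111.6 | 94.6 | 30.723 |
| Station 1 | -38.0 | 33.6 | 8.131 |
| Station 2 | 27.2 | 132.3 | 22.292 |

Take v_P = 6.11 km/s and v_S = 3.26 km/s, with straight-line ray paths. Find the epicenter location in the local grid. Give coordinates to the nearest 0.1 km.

Distance from S−P lag: d = Δt · v_P v_S / (v_P − v_S) = Δt · (6.11·3.26)/(6.11−3.26) ≈ 6.9890·Δt.
So d_Station 0 = 214.72, d_Station 1 = 56.83, d_Station 2 = 155.80 km.
Circle about each station: (x − 111.6)² + (y − 94.6)² = 214.72²; (x + 38.0)² + (y − 33.6)² = 56.83²; (x − 27.2)² + (y − 132.3)² = 155.80².
Subtracting the Station 0 equation from the Station 1 and Station 2 equations removes the quadratic terms:
-299.2 x − 122.0 y = 24044.27
-168.8 x + 75.4 y = 18670.45
Solving the 2×2 system: x ≈ -94.8, y ≈ 35.4 km.

(-94.8, 35.4)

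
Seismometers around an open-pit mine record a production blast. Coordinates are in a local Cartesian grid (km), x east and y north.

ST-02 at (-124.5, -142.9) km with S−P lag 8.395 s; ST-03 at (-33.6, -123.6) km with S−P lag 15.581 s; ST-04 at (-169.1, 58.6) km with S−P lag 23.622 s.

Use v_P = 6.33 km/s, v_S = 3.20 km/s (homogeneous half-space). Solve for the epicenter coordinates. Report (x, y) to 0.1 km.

Distance from S−P lag: d = Δt · v_P v_S / (v_P − v_S) = Δt · (6.33·3.20)/(6.33−3.20) ≈ 6.4716·Δt.
So d_ST-02 = 54.33, d_ST-03 = 100.83, d_ST-04 = 152.87 km.
Circle about each station: (x + 124.5)² + (y + 142.9)² = 54.33²; (x + 33.6)² + (y + 123.6)² = 100.83²; (x + 169.1)² + (y − 58.6)² = 152.87².
Subtracting pairs of circle equations eliminates x²+y² and gives linear equations (the radical axes):
181.8 x + 38.6 y = -26729.68
-89.2 x + 403.0 y = -24309.38
Solving the 2×2 system: x ≈ -128.2, y ≈ -88.7 km.

-128.2 km east, -88.7 km north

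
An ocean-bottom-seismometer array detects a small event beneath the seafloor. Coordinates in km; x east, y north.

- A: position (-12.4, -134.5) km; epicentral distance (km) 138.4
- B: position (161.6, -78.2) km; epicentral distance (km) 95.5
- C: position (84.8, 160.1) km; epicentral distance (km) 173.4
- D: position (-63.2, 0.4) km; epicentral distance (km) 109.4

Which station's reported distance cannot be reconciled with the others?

B

Solve using three stations at a time. Using A, C, D (subtract circle equations pairwise → linear system) gives (x, y) ≈ (45.9, -8.9).
Distances from that point to each station vs reported:
  A: calculated 138.4 vs reported 138.4 → residual 0.0 km
  B: calculated 134.9 vs reported 95.5 → residual 39.4 km
  C: calculated 173.4 vs reported 173.4 → residual 0.0 km
  D: calculated 109.5 vs reported 109.4 → residual 0.1 km
A, C, D are mutually consistent (residuals ≈ 0); B is off by 39.4 km.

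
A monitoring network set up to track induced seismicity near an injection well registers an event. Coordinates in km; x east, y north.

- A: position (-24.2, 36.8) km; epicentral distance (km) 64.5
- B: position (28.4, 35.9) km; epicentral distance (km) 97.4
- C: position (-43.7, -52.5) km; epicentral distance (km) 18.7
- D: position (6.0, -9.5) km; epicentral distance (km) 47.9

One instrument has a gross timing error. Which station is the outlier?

Solve using three stations at a time. Using B, C, D (subtract circle equations pairwise → linear system) gives (x, y) ≈ (-27.0, -44.2).
Distances from that point to each station vs reported:
  A: calculated 81.1 vs reported 64.5 → residual 16.6 km
  B: calculated 97.4 vs reported 97.4 → residual 0.0 km
  C: calculated 18.7 vs reported 18.7 → residual 0.0 km
  D: calculated 47.9 vs reported 47.9 → residual 0.0 km
B, C, D are mutually consistent (residuals ≈ 0); A is off by 16.6 km.

A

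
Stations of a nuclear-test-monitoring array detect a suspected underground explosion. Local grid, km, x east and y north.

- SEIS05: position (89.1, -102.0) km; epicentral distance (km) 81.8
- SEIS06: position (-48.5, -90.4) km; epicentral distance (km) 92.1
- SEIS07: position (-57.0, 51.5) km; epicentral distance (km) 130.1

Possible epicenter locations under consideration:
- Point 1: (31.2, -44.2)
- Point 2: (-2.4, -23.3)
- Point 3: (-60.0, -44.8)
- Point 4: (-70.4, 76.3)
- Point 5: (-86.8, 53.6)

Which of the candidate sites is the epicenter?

Point 1

For each candidate, compare |candidate − station| to the reported distance:
Point 1: residuals SEIS05 0.0, SEIS06 0.0, SEIS07 0.0 → max 0.0 km
Point 2: residuals SEIS05 38.9, SEIS06 10.7, SEIS07 37.5 → max 38.9 km
Point 3: residuals SEIS05 77.9, SEIS06 45.1, SEIS07 33.8 → max 77.9 km
Point 4: residuals SEIS05 157.4, SEIS06 76.0, SEIS07 101.9 → max 157.4 km
Point 5: residuals SEIS05 153.0, SEIS06 56.9, SEIS07 100.2 → max 153.0 km
Only Point 1 has all residuals ≈ 0.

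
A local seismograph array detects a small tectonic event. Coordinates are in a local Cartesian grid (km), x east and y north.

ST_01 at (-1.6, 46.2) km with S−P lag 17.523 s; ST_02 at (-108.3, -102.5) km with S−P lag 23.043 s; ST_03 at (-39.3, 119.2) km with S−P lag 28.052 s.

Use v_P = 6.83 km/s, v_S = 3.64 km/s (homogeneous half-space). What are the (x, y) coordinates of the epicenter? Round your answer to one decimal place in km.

(68.5, -71.0)

Distance from S−P lag: d = Δt · v_P v_S / (v_P − v_S) = Δt · (6.83·3.64)/(6.83−3.64) ≈ 7.7935·Δt.
So d_ST_01 = 136.57, d_ST_02 = 179.59, d_ST_03 = 218.62 km.
Circle about each station: (x + 1.6)² + (y − 46.2)² = 136.57²; (x + 108.3)² + (y + 102.5)² = 179.59²; (x + 39.3)² + (y − 119.2)² = 218.62².
Subtracting the ST_01 equation from the ST_02 and ST_03 equations removes the quadratic terms:
-213.4 x − 297.4 y = 6496.94
-75.4 x + 146.0 y = -15527.21
Solving the 2×2 system: x ≈ 68.5, y ≈ -71.0 km.
Check against ST_01 (with the unrounded x, y): √((x + 1.6)²+(y − 46.2)²) = 136.54 ≈ 136.57 km. ✓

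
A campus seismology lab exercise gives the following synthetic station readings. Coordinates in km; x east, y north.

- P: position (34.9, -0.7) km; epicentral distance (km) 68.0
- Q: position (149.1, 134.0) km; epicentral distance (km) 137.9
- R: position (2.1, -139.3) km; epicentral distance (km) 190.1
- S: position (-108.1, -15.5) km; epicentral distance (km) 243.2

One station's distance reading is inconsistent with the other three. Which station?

Solve using three stations at a time. Using Q, R, S (subtract circle equations pairwise → linear system) gives (x, y) ≈ (134.8, -3.2).
Distances from that point to each station vs reported:
  P: calculated 99.9 vs reported 68.0 → residual 31.9 km
  Q: calculated 137.9 vs reported 137.9 → residual 0.0 km
  R: calculated 190.1 vs reported 190.1 → residual 0.0 km
  S: calculated 243.2 vs reported 243.2 → residual 0.0 km
Q, R, S are mutually consistent (residuals ≈ 0); P is off by 31.9 km.

P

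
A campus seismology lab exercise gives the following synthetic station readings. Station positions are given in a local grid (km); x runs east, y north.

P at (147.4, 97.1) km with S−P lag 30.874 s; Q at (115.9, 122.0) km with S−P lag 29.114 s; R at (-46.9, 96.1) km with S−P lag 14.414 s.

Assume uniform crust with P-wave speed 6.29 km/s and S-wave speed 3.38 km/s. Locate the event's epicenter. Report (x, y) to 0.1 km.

Distance from S−P lag: d = Δt · v_P v_S / (v_P − v_S) = Δt · (6.29·3.38)/(6.29−3.38) ≈ 7.3059·Δt.
So d_P = 225.56, d_Q = 212.70, d_R = 105.31 km.
Circle about each station: (x − 147.4)² + (y − 97.1)² = 225.56²; (x − 115.9)² + (y − 122.0)² = 212.70²; (x + 46.9)² + (y − 96.1)² = 105.31².
Subtracting pairs of circle equations eliminates x²+y² and gives linear equations (the radical axes):
-63.0 x + 49.8 y = 2797.66
-388.6 x − 2.0 y = 20066.77
Solving the 2×2 system: x ≈ -51.6, y ≈ -9.1 km.

-51.6 km east, -9.1 km north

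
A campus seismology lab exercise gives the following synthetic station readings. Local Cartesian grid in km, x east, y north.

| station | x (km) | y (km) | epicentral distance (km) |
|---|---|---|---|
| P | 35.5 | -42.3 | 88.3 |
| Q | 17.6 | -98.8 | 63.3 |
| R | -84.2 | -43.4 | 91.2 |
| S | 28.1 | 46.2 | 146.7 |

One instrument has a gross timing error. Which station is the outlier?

Solve using three stations at a time. Using P, Q, S (subtract circle equations pairwise → linear system) gives (x, y) ≈ (-43.5, -81.9).
Distances from that point to each station vs reported:
  P: calculated 88.4 vs reported 88.3 → residual 0.1 km
  Q: calculated 63.4 vs reported 63.3 → residual 0.1 km
  R: calculated 56.0 vs reported 91.2 → residual 35.2 km
  S: calculated 146.8 vs reported 146.7 → residual 0.1 km
P, Q, S are mutually consistent (residuals ≈ 0); R is off by 35.2 km.

R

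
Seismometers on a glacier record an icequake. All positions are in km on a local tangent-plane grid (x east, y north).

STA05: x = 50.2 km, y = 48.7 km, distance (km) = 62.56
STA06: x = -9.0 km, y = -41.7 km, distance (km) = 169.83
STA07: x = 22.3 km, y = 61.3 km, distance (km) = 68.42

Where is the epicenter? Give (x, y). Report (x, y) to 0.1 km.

Circle about each station: (x − 50.2)² + (y − 48.7)² = 62.56²; (x + 9.0)² + (y + 41.7)² = 169.83²; (x − 22.3)² + (y − 61.3)² = 68.42².
Subtracting pairs of circle equations eliminates x²+y² and gives linear equations (the radical axes):
-118.4 x − 180.8 y = -28000.32
-55.8 x + 25.2 y = -1404.29
Solving the 2×2 system: x ≈ 73.4, y ≈ 106.8 km.

(73.4, 106.8)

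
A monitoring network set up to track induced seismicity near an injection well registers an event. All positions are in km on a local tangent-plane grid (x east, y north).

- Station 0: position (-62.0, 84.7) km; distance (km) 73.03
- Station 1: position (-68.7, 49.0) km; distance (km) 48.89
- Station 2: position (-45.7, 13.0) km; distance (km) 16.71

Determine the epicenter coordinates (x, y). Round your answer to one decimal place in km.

-30.1 km east, 19.0 km north

Circle about each station: (x + 62.0)² + (y − 84.7)² = 73.03²; (x + 68.7)² + (y − 49.0)² = 48.89²; (x + 45.7)² + (y − 13.0)² = 16.71².
Subtracting the Station 0 equation from the Station 1 and Station 2 equations removes the quadratic terms:
-13.4 x − 71.4 y = -954.25
32.6 x − 143.4 y = -3706.44
Solving the 2×2 system: x ≈ -30.1, y ≈ 19.0 km.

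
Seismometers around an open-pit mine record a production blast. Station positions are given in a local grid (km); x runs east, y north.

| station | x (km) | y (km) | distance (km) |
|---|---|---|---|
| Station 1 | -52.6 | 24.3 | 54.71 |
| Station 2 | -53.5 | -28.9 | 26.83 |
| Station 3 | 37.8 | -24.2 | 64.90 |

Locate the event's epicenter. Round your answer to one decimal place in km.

(-27.1, -24.1)

Circle about each station: (x + 52.6)² + (y − 24.3)² = 54.71²; (x + 53.5)² + (y + 28.9)² = 26.83²; (x − 37.8)² + (y + 24.2)² = 64.90².
Subtracting pairs of circle equations eliminates x²+y² and gives linear equations (the radical axes):
-1.8 x − 106.4 y = 2613.55
180.8 x − 97.0 y = -2561.60
Solving the 2×2 system: x ≈ -27.1, y ≈ -24.1 km.
Check against Station 1 (with the unrounded x, y): √((x + 52.6)²+(y − 24.3)²) = 54.71 ≈ 54.71 km. ✓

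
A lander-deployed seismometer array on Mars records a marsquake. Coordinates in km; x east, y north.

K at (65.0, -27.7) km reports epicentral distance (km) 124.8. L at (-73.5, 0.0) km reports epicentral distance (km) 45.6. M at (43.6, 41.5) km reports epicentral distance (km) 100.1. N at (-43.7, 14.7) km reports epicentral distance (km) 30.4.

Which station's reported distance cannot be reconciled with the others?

Solve using three stations at a time. Using L, M, N (subtract circle equations pairwise → linear system) gives (x, y) ≈ (-56.6, 42.6).
Distances from that point to each station vs reported:
  K: calculated 140.4 vs reported 124.8 → residual 15.6 km
  L: calculated 45.8 vs reported 45.6 → residual 0.2 km
  M: calculated 100.2 vs reported 100.1 → residual 0.1 km
  N: calculated 30.7 vs reported 30.4 → residual 0.3 km
L, M, N are mutually consistent (residuals ≈ 0); K is off by 15.6 km.

K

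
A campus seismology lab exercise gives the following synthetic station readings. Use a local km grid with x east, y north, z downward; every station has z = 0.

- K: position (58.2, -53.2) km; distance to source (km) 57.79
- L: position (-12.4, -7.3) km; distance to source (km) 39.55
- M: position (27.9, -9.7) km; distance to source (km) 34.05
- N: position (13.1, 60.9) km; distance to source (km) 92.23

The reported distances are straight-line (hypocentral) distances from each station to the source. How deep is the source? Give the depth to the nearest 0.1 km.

23.4 km

Each station gives a sphere (x−x_i)² + (y−y_i)² + z² = d_i² (stations at z=0).
Subtracting the K sphere from L and M: z² cancels, leaving linear equations in x and y:
-141.2 x + 91.8 y = -4234.95
-60.6 x + 87.0 y = -3164.70
Solving: x ≈ 11.593, y ≈ -28.301 km (keep extra digits for the depth step; rounded: 11.6, -28.3).
Then from the K sphere: z² = 57.79² − (x − 58.2)² − (y + 53.2)² with x = 11.593, y = -28.301, so z ≈ 23.399 ≈ 23.4 km.
Check against N (with the unrounded solution): distance 92.23 ≈ 92.23 km. ✓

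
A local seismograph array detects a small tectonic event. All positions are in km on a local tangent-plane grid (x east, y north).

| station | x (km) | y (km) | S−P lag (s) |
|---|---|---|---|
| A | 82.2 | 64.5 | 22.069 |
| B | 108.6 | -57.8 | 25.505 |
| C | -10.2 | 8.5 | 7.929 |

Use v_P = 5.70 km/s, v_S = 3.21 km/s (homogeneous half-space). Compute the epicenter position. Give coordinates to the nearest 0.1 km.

Distance from S−P lag: d = Δt · v_P v_S / (v_P − v_S) = Δt · (5.70·3.21)/(5.70−3.21) ≈ 7.3482·Δt.
So d_A = 162.17, d_B = 187.42, d_C = 58.26 km.
Circle about each station: (x − 82.2)² + (y − 64.5)² = 162.17²; (x − 108.6)² + (y + 57.8)² = 187.42²; (x + 10.2)² + (y − 8.5)² = 58.26².
Subtracting the A equation from the B and C equations removes the quadratic terms:
52.8 x − 244.6 y = -4609.44
-184.8 x − 112.0 y = 12164.08
Solving the 2×2 system: x ≈ -68.3, y ≈ 4.1 km.
Check against A (with the unrounded x, y): √((x − 82.2)²+(y − 64.5)²) = 162.18 ≈ 162.17 km. ✓

-68.3 km east, 4.1 km north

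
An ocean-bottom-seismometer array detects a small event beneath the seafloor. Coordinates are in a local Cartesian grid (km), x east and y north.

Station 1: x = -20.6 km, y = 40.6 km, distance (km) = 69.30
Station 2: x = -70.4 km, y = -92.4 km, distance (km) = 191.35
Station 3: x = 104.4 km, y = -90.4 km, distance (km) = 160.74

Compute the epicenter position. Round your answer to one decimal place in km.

(46.1, 59.4)

Circle about each station: (x + 20.6)² + (y − 40.6)² = 69.30²; (x + 70.4)² + (y + 92.4)² = 191.35²; (x − 104.4)² + (y + 90.4)² = 160.74².
Subtracting pairs of circle equations eliminates x²+y² and gives linear equations (the radical axes):
-99.6 x − 266.0 y = -20391.13
250.0 x − 262.0 y = -4036.06
Solving the 2×2 system: x ≈ 46.1, y ≈ 59.4 km.
Check against Station 1 (with the unrounded x, y): √((x + 20.6)²+(y − 40.6)²) = 69.30 ≈ 69.30 km. ✓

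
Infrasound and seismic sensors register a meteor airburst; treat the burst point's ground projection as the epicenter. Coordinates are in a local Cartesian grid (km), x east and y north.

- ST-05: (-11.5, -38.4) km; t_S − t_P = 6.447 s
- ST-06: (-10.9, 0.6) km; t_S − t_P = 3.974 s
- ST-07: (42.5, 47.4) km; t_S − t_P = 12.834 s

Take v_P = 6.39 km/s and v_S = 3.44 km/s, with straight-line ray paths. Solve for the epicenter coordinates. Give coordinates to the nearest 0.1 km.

(-40.5, -0.1)

Distance from S−P lag: d = Δt · v_P v_S / (v_P − v_S) = Δt · (6.39·3.44)/(6.39−3.44) ≈ 7.4514·Δt.
So d_ST-05 = 48.04, d_ST-06 = 29.61, d_ST-07 = 95.63 km.
Circle about each station: (x + 11.5)² + (y + 38.4)² = 48.04²; (x + 10.9)² + (y − 0.6)² = 29.61²; (x − 42.5)² + (y − 47.4)² = 95.63².
Subtracting the ST-05 equation from the ST-06 and ST-07 equations removes the quadratic terms:
1.2 x + 78.0 y = -56.55
108.0 x + 171.6 y = -4391.06
Solving the 2×2 system: x ≈ -40.5, y ≈ -0.1 km.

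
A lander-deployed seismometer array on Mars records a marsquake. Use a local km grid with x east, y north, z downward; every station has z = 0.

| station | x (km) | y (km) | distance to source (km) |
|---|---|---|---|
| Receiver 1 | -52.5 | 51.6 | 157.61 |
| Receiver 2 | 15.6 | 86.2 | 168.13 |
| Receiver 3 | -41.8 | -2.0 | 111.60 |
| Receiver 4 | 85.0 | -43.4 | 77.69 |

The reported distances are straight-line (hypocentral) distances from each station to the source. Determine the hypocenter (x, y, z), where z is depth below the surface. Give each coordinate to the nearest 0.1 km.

Each station gives a sphere (x−x_i)² + (y−y_i)² + z² = d_i² (stations at z=0).
Subtracting the Receiver 1 sphere from Receiver 2 and Receiver 3: z² cancels, leaving linear equations in x and y:
136.2 x + 69.2 y = -1171.79
21.4 x − 107.2 y = 8718.78
Solving: x ≈ 29.706, y ≈ -75.402 km (keep extra digits for the depth step; rounded: 29.7, -75.4).
Then from the Receiver 1 sphere: z² = 157.61² − (x + 52.5)² − (y − 51.6)² with x = 29.706, y = -75.402, so z ≈ 44.199 ≈ 44.2 km.
Check against Receiver 4 (with the unrounded solution): distance 77.69 ≈ 77.69 km. ✓

(29.7, -75.4, 44.2)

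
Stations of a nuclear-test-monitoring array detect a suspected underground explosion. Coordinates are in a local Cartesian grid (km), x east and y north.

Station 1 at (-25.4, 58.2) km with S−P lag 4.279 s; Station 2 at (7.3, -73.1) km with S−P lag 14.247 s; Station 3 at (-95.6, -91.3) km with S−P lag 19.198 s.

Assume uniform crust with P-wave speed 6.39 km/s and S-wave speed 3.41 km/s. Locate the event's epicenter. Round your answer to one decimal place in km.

Distance from S−P lag: d = Δt · v_P v_S / (v_P − v_S) = Δt · (6.39·3.41)/(6.39−3.41) ≈ 7.3120·Δt.
So d_Station 1 = 31.29, d_Station 2 = 104.17, d_Station 3 = 140.38 km.
Circle about each station: (x + 25.4)² + (y − 58.2)² = 31.29²; (x − 7.3)² + (y + 73.1)² = 104.17²; (x + 95.6)² + (y + 91.3)² = 140.38².
Subtracting the Station 1 equation from the Station 2 and Station 3 equations removes the quadratic terms:
65.4 x − 262.6 y = -8507.82
-140.4 x − 299.0 y = -5284.83
Solving the 2×2 system: x ≈ -20.5, y ≈ 27.3 km.

x ≈ -20.5 km, y ≈ 27.3 km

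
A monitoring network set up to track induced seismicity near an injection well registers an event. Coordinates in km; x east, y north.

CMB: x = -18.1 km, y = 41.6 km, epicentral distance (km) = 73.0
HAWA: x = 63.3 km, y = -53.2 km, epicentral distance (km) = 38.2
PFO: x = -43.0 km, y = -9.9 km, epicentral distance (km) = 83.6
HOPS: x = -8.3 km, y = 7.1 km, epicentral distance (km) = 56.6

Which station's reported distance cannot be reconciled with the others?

CMB

Solve using three stations at a time. Using HAWA, PFO, HOPS (subtract circle equations pairwise → linear system) gives (x, y) ≈ (39.6, -23.2).
Distances from that point to each station vs reported:
  CMB: calculated 86.7 vs reported 73.0 → residual 13.7 km
  HAWA: calculated 38.3 vs reported 38.2 → residual 0.1 km
  PFO: calculated 83.6 vs reported 83.6 → residual 0.0 km
  HOPS: calculated 56.6 vs reported 56.6 → residual 0.0 km
HAWA, PFO, HOPS are mutually consistent (residuals ≈ 0); CMB is off by 13.7 km.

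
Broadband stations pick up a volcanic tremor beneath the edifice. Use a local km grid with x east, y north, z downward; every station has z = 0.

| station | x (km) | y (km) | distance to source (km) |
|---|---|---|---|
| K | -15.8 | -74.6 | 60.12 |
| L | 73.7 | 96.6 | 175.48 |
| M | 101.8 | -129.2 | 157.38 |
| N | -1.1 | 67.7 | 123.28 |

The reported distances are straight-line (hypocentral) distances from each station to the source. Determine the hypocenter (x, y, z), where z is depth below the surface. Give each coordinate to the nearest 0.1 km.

Each station gives a sphere (x−x_i)² + (y−y_i)² + z² = d_i² (stations at z=0).
Subtracting the K sphere from L and M: z² cancels, leaving linear equations in x and y:
179.0 x + 342.4 y = -18230.37
235.2 x − 109.2 y = 87.03
Solving: x ≈ -19.594, y ≈ -43.000 km (keep extra digits for the depth step; rounded: -19.6, -43.0).
Then from the K sphere: z² = 60.12² − (x + 15.8)² − (y + 74.6)² with x = -19.594, y = -43.000, so z ≈ 51.005 ≈ 51.0 km.

x ≈ -19.6 km, y ≈ -43.0 km, depth ≈ 51.0 km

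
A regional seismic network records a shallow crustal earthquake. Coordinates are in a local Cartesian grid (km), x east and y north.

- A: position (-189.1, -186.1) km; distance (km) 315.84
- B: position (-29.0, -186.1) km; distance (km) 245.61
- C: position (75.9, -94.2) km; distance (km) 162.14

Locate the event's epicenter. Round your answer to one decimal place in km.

Circle about each station: (x + 189.1)² + (y + 186.1)² = 315.84²; (x + 29.0)² + (y + 186.1)² = 245.61²; (x − 75.9)² + (y + 94.2)² = 162.14².
Subtracting pairs of circle equations eliminates x²+y² and gives linear equations (the radical axes):
320.2 x + 0.0 y = 4512.82
530.0 x + 183.8 y = 17707.96
Solving the 2×2 system: x ≈ 14.1, y ≈ 55.7 km.

(14.1, 55.7)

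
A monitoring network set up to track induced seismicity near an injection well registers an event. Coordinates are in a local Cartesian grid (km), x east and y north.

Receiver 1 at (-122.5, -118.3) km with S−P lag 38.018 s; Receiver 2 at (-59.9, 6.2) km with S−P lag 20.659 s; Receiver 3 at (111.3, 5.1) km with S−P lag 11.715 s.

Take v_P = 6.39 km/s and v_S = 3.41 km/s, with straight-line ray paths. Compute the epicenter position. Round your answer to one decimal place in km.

Distance from S−P lag: d = Δt · v_P v_S / (v_P − v_S) = Δt · (6.39·3.41)/(6.39−3.41) ≈ 7.3120·Δt.
So d_Receiver 1 = 277.99, d_Receiver 2 = 151.06, d_Receiver 3 = 85.66 km.
Circle about each station: (x + 122.5)² + (y + 118.3)² = 277.99²; (x + 59.9)² + (y − 6.2)² = 151.06²; (x − 111.3)² + (y − 5.1)² = 85.66².
Subtracting pairs of circle equations eliminates x²+y² and gives linear equations (the radical axes):
125.2 x + 249.0 y = 29084.63
467.6 x + 246.8 y = 53353.36
Solving the 2×2 system: x ≈ 71.4, y ≈ 80.9 km.

(71.4, 80.9)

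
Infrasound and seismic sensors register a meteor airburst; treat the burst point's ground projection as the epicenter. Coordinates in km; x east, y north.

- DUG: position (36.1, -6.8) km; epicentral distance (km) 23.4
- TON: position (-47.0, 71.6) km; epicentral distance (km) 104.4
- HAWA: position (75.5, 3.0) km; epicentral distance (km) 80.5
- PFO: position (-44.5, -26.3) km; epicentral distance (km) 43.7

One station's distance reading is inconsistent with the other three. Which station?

Solve using three stations at a time. Using TON, HAWA, PFO (subtract circle equations pairwise → linear system) gives (x, y) ≈ (-1.0, -22.1).
Distances from that point to each station vs reported:
  DUG: calculated 40.1 vs reported 23.4 → residual 16.7 km
  TON: calculated 104.4 vs reported 104.4 → residual 0.0 km
  HAWA: calculated 80.5 vs reported 80.5 → residual 0.0 km
  PFO: calculated 43.7 vs reported 43.7 → residual 0.0 km
TON, HAWA, PFO are mutually consistent (residuals ≈ 0); DUG is off by 16.7 km.

DUG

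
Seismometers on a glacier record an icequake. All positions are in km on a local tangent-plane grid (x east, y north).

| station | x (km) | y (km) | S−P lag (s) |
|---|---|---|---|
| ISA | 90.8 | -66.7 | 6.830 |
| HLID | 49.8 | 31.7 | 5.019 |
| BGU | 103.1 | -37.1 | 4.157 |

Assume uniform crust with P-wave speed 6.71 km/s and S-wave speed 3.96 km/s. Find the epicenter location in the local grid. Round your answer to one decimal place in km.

Distance from S−P lag: d = Δt · v_P v_S / (v_P − v_S) = Δt · (6.71·3.96)/(6.71−3.96) ≈ 9.6624·Δt.
So d_ISA = 65.99, d_HLID = 48.50, d_BGU = 40.17 km.
Circle about each station: (x − 90.8)² + (y + 66.7)² = 65.99²; (x − 49.8)² + (y − 31.7)² = 48.50²; (x − 103.1)² + (y + 37.1)² = 40.17².
Subtracting the ISA equation from the HLID and BGU equations removes the quadratic terms:
-82.0 x + 196.8 y = -7206.17
24.6 x + 59.2 y = 2053.54
Solving the 2×2 system: x ≈ 85.7, y ≈ -0.9 km.

85.7 km east, -0.9 km north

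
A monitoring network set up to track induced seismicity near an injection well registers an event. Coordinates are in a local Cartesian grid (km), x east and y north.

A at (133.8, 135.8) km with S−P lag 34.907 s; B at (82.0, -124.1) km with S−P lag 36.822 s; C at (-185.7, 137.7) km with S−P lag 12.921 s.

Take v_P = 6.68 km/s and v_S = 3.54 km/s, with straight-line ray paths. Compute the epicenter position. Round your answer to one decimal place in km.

x ≈ -119.7 km, y ≈ 66.2 km

Distance from S−P lag: d = Δt · v_P v_S / (v_P − v_S) = Δt · (6.68·3.54)/(6.68−3.54) ≈ 7.5310·Δt.
So d_A = 262.88, d_B = 277.30, d_C = 97.31 km.
Circle about each station: (x − 133.8)² + (y − 135.8)² = 262.88²; (x − 82.0)² + (y + 124.1)² = 277.30²; (x + 185.7)² + (y − 137.7)² = 97.31².
Subtracting the A equation from the B and C equations removes the quadratic terms:
-103.6 x − 519.8 y = -22008.67
-639.0 x + 3.8 y = 76738.36
Solving the 2×2 system: x ≈ -119.7, y ≈ 66.2 km.
Check against A (with the unrounded x, y): √((x − 133.8)²+(y − 135.8)²) = 262.88 ≈ 262.88 km. ✓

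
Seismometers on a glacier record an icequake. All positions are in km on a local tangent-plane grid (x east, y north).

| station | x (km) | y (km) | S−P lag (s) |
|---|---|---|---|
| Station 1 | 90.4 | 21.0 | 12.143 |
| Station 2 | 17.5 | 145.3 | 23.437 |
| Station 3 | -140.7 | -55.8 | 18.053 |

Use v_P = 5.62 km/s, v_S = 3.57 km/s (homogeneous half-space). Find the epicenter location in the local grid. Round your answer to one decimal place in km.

Distance from S−P lag: d = Δt · v_P v_S / (v_P − v_S) = Δt · (5.62·3.57)/(5.62−3.57) ≈ 9.7870·Δt.
So d_Station 1 = 118.84, d_Station 2 = 229.38, d_Station 3 = 176.69 km.
Circle about each station: (x − 90.4)² + (y − 21.0)² = 118.84²; (x − 17.5)² + (y − 145.3)² = 229.38²; (x + 140.7)² + (y + 55.8)² = 176.69².
Subtracting the Station 1 equation from the Station 2 and Station 3 equations removes the quadratic terms:
-145.8 x + 248.6 y = -25687.06
-462.2 x − 153.6 y = -2799.44
Solving the 2×2 system: x ≈ 33.8, y ≈ -83.5 km.

x ≈ 33.8 km, y ≈ -83.5 km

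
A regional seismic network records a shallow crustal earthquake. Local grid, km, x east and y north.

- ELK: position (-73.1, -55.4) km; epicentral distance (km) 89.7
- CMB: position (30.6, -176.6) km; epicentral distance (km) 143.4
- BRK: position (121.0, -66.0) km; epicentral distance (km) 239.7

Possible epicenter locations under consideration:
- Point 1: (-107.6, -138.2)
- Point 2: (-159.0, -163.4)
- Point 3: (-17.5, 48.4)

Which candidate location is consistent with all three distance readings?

Point 1

For each candidate, compare |candidate − station| to the reported distance:
Point 1: residuals ELK 0.0, CMB 0.0, BRK 0.0 → max 0.0 km
Point 2: residuals ELK 48.3, CMB 46.7, BRK 56.8 → max 56.8 km
Point 3: residuals ELK 28.1, CMB 86.7, BRK 60.1 → max 86.7 km
Only Point 1 has all residuals ≈ 0.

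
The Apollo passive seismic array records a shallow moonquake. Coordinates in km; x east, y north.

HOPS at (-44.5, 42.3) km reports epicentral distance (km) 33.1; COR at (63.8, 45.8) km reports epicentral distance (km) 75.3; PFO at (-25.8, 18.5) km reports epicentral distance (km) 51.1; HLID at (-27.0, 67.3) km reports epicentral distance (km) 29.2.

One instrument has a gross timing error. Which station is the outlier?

PFO

Solve using three stations at a time. Using HOPS, COR, HLID (subtract circle equations pairwise → linear system) gives (x, y) ≈ (-11.4, 42.6).
Distances from that point to each station vs reported:
  HOPS: calculated 33.1 vs reported 33.1 → residual 0.0 km
  COR: calculated 75.3 vs reported 75.3 → residual 0.0 km
  PFO: calculated 28.1 vs reported 51.1 → residual 23.0 km
  HLID: calculated 29.2 vs reported 29.2 → residual 0.0 km
HOPS, COR, HLID are mutually consistent (residuals ≈ 0); PFO is off by 23.0 km.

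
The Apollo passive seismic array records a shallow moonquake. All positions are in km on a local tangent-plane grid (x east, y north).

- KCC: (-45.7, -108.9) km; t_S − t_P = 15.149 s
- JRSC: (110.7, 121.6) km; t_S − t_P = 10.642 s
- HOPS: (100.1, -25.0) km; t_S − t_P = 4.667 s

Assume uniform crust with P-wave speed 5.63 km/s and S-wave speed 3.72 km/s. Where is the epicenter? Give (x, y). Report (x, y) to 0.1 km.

Distance from S−P lag: d = Δt · v_P v_S / (v_P − v_S) = Δt · (5.63·3.72)/(5.63−3.72) ≈ 10.9652·Δt.
So d_KCC = 166.11, d_JRSC = 116.69, d_HOPS = 51.17 km.
Circle about each station: (x + 45.7)² + (y + 108.9)² = 166.11²; (x − 110.7)² + (y − 121.6)² = 116.69²; (x − 100.1)² + (y + 25.0)² = 51.17².
Subtracting the KCC equation from the JRSC and HOPS equations removes the quadratic terms:
312.8 x + 461.0 y = 27069.33
291.6 x + 167.8 y = 21671.47
Solving the 2×2 system: x ≈ 66.5, y ≈ 13.6 km.

(66.5, 13.6)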